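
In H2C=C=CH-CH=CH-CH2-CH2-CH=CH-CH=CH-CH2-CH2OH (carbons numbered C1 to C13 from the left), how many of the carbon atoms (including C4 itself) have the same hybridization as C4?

8

C4 is sp2 (one π bond).
C1: sp2 ✓
C2: sp
C3: sp2 ✓
C4: sp2 ✓
C5: sp2 ✓
C6: sp3
C7: sp3
C8: sp2 ✓
C9: sp2 ✓
C10: sp2 ✓
C11: sp2 ✓
C12: sp3
C13: sp3
8 carbons are sp2.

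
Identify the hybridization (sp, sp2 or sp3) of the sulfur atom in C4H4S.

sp^2

Analogous to furan: one S lone pair in the aromatic π system, S is sp2.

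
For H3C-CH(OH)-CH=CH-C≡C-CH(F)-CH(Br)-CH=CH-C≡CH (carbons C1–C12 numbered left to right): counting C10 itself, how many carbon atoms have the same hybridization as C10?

C10 is sp2 (one π bond).
C1: sp3
C2: sp3
C3: sp2 ✓
C4: sp2 ✓
C5: sp
C6: sp
C7: sp3
C8: sp3
C9: sp2 ✓
C10: sp2 ✓
C11: sp
C12: sp
4 carbons are sp2.

4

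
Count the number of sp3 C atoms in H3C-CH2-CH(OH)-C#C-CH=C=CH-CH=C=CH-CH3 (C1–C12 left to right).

C1: sp3 ✓
C2: sp3 ✓
C3: sp3 ✓
C4: sp
C5: sp
C6: sp2
C7: sp
C8: sp2
C9: sp2
C10: sp
C11: sp2
C12: sp3 ✓
C1, C2, C3, C12 → 4 sp3 carbons.

4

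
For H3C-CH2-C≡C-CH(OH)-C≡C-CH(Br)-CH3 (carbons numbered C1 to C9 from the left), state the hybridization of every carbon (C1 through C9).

C1 sp3, C2 sp3, C3 sp, C4 sp, C5 sp3, C6 sp, C7 sp, C8 sp3, C9 sp3

C1: 4 σ bonds — 4 electron domains, sp3.
C2: 4 σ bonds — 4 electron domains, sp3.
C3 — 2 σ bonds, plus two π bonds. Steric number 2, so sp.
C4 is sp: 2 σ bonds, plus two π bonds, 2 electron-density regions.
C5: 4 σ bonds — 4 electron domains, sp3.
C6 — 2 σ bonds, plus two π bonds. Steric number 2, so sp.
C7 has 2 σ bonds, plus two π bonds: steric number 2 → sp.
C8 (4 σ bonds) has steric number 4: sp3.
C9 has 4 σ bonds: steric number 4 → sp3.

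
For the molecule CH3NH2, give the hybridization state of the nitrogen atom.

Three σ bonds + one lone pair = steric number 4 → sp3.

sp3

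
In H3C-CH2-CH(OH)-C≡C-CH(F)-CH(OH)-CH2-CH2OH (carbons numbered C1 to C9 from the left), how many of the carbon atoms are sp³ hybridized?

C1: sp3 ✓
C2: sp3 ✓
C3: sp3 ✓
C4: sp
C5: sp
C6: sp3 ✓
C7: sp3 ✓
C8: sp3 ✓
C9: sp3 ✓
C1, C2, C3, C6, C7, C8, C9 → 7 sp3 carbons.

7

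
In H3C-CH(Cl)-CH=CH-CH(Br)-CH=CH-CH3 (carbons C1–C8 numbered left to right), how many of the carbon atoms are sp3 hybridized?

C1: sp3 ✓
C2: sp3 ✓
C3: sp2
C4: sp2
C5: sp3 ✓
C6: sp2
C7: sp2
C8: sp3 ✓
C1, C2, C5, C8 → 4 sp3 carbons.

4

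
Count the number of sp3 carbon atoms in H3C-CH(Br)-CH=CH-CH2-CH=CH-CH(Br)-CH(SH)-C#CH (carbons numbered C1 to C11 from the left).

C1: sp3 ✓
C2: sp3 ✓
C3: sp2
C4: sp2
C5: sp3 ✓
C6: sp2
C7: sp2
C8: sp3 ✓
C9: sp3 ✓
C10: sp
C11: sp
C1, C2, C5, C8, C9 → 5 sp3 carbons.

5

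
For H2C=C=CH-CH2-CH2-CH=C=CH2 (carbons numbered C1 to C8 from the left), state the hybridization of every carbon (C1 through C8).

C1 sp2, C2 sp, C3 sp2, C4 sp3, C5 sp3, C6 sp2, C7 sp, C8 sp2

C1 has 3 σ bonds, plus one π bond: steric number 3 → sp2.
C2 is sp: 2 σ bonds, plus two π bonds, 2 electron-density regions.
C3 has 3 σ bonds, plus one π bond: steric number 3 → sp2.
C4 carries 4 σ bonds, giving a steric number of 4, so it is sp3.
C5 is sp3: 4 σ bonds, 4 electron-density regions.
C6 — 3 σ bonds, plus one π bond. Steric number 3, so sp2.
C7 is sp: 2 σ bonds, plus two π bonds, 2 electron-density regions.
C8: 3 σ bonds, plus one π bond; 3 regions of electron density → sp2.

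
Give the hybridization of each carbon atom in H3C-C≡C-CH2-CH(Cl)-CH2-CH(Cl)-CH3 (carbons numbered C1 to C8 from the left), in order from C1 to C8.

C1 sp3, C2 sp, C3 sp, C4 sp3, C5 sp3, C6 sp3, C7 sp3, C8 sp3

C1: 4 σ bonds; 4 regions of electron density → sp3.
C2 has 2 σ bonds, plus two π bonds: steric number 2 → sp.
C3 (2 σ bonds, plus two π bonds) has steric number 2: sp.
C4 is sp3: 4 σ bonds, 4 electron-density regions.
C5 — 4 σ bonds. Steric number 4, so sp3.
C6 is sp3: 4 σ bonds, 4 electron-density regions.
C7: 4 σ bonds; 4 regions of electron density → sp3.
C8 (4 σ bonds) has steric number 4: sp3.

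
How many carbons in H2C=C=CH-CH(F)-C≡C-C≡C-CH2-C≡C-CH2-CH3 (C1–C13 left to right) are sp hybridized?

7

C1: sp2
C2: sp ✓
C3: sp2
C4: sp3
C5: sp ✓
C6: sp ✓
C7: sp ✓
C8: sp ✓
C9: sp3
C10: sp ✓
C11: sp ✓
C12: sp3
C13: sp3
C2, C5, C6, C7, C8, C10, C11 → 7 sp carbons.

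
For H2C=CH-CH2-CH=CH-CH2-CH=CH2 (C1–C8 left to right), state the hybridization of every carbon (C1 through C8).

C1 sp2, C2 sp2, C3 sp3, C4 sp2, C5 sp2, C6 sp3, C7 sp2, C8 sp2

C1: 3 σ bonds, plus one π bond — 3 electron domains, sp2.
C2: 3 σ bonds, plus one π bond — 3 electron domains, sp2.
C3: 4 σ bonds — 4 electron domains, sp3.
C4: 3 σ bonds, plus one π bond — 3 electron domains, sp2.
C5 has 3 σ bonds, plus one π bond: steric number 3 → sp2.
C6 is sp3: 4 σ bonds, 4 electron-density regions.
C7 — 3 σ bonds, plus one π bond. Steric number 3, so sp2.
C8 has 3 σ bonds, plus one π bond: steric number 3 → sp2.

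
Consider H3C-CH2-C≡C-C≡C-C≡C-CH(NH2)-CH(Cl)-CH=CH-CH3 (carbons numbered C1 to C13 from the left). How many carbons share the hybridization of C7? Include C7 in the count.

C7 is sp (two π bonds).
C1: sp3
C2: sp3
C3: sp ✓
C4: sp ✓
C5: sp ✓
C6: sp ✓
C7: sp ✓
C8: sp ✓
C9: sp3
C10: sp3
C11: sp2
C12: sp2
C13: sp3
6 carbons are sp.

6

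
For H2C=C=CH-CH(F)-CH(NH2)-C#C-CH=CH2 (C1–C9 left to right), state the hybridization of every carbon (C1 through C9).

C1 has 3 σ bonds, plus one π bond: steric number 3 → sp2.
C2 is sp: 2 σ bonds, plus two π bonds, 2 electron-density regions.
C3: 3 σ bonds, plus one π bond — 3 electron domains, sp2.
C4 is sp3: 4 σ bonds, 4 electron-density regions.
C5 carries 4 σ bonds, giving a steric number of 4, so it is sp3.
C6: 2 σ bonds, plus two π bonds — 2 electron domains, sp.
C7 — 2 σ bonds, plus two π bonds. Steric number 2, so sp.
C8 — 3 σ bonds, plus one π bond. Steric number 3, so sp2.
C9 has 3 σ bonds, plus one π bond: steric number 3 → sp2.

C1 sp2, C2 sp, C3 sp2, C4 sp3, C5 sp3, C6 sp, C7 sp, C8 sp2, C9 sp2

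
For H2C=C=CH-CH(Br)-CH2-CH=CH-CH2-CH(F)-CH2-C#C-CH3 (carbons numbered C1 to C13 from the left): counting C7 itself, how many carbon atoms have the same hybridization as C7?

C7 is sp2 (one π bond).
C1: sp2 ✓
C2: sp
C3: sp2 ✓
C4: sp3
C5: sp3
C6: sp2 ✓
C7: sp2 ✓
C8: sp3
C9: sp3
C10: sp3
C11: sp
C12: sp
C13: sp3
4 carbons are sp2.

4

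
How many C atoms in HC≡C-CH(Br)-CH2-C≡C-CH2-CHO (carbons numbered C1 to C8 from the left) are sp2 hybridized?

1

C1: sp
C2: sp
C3: sp3
C4: sp3
C5: sp
C6: sp
C7: sp3
C8: sp2 ✓
C8 → 1 sp2 carbon.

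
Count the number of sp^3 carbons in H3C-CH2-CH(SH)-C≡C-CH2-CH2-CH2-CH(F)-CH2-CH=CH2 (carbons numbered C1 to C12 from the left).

C1: sp3 ✓
C2: sp3 ✓
C3: sp3 ✓
C4: sp
C5: sp
C6: sp3 ✓
C7: sp3 ✓
C8: sp3 ✓
C9: sp3 ✓
C10: sp3 ✓
C11: sp2
C12: sp2
C1, C2, C3, C6, C7, C8, C9, C10 → 8 sp3 carbons.

8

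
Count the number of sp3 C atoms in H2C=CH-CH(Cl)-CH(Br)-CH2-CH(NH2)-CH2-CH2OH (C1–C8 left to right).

6

C1: sp2
C2: sp2
C3: sp3 ✓
C4: sp3 ✓
C5: sp3 ✓
C6: sp3 ✓
C7: sp3 ✓
C8: sp3 ✓
C3, C4, C5, C6, C7, C8 → 6 sp3 carbons.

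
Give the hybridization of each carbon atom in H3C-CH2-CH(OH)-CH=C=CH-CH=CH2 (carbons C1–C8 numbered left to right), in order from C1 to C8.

C1 — 4 σ bonds. Steric number 4, so sp3.
C2 (4 σ bonds) has steric number 4: sp3.
C3 carries 4 σ bonds, giving a steric number of 4, so it is sp3.
C4 (3 σ bonds, plus one π bond) has steric number 3: sp2.
C5 — 2 σ bonds, plus two π bonds. Steric number 2, so sp.
C6 carries 3 σ bonds, plus one π bond, giving a steric number of 3, so it is sp2.
C7 has 3 σ bonds, plus one π bond: steric number 3 → sp2.
C8: 3 σ bonds, plus one π bond; 3 regions of electron density → sp2.

C1 sp3, C2 sp3, C3 sp3, C4 sp2, C5 sp, C6 sp2, C7 sp2, C8 sp2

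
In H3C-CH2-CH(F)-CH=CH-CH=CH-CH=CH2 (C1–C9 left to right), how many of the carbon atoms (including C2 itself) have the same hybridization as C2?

3

C2 is sp3 (only σ bonds).
C1: sp3 ✓
C2: sp3 ✓
C3: sp3 ✓
C4: sp2
C5: sp2
C6: sp2
C7: sp2
C8: sp2
C9: sp2
3 carbons are sp3.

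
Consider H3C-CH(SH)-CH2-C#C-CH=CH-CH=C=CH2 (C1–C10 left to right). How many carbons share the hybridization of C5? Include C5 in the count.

3

C5 is sp (two π bonds).
C1: sp3
C2: sp3
C3: sp3
C4: sp ✓
C5: sp ✓
C6: sp2
C7: sp2
C8: sp2
C9: sp ✓
C10: sp2
3 carbons are sp.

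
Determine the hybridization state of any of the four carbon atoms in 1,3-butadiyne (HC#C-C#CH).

Every carbon is part of a C≡C triple bond: two σ regions → sp.

sp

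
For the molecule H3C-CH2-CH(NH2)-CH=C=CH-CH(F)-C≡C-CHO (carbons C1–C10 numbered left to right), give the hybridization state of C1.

C1 (4 σ bonds) has steric number 4: sp3.

sp3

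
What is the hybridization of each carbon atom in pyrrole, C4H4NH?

Each carbon atom — 3 σ bonds, plus one π bond. Steric number 3, so sp2.

sp²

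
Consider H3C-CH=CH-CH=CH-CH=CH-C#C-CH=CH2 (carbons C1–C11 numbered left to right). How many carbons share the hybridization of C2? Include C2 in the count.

8

C2 is sp2 (one π bond).
C1: sp3
C2: sp2 ✓
C3: sp2 ✓
C4: sp2 ✓
C5: sp2 ✓
C6: sp2 ✓
C7: sp2 ✓
C8: sp
C9: sp
C10: sp2 ✓
C11: sp2 ✓
8 carbons are sp2.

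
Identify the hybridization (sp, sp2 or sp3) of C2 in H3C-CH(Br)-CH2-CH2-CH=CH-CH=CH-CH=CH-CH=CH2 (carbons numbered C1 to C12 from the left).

C2 is sp3: 4 σ bonds, 4 electron-density regions.

sp3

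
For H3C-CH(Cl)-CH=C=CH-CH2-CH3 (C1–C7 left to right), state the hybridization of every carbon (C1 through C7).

C1 sp3, C2 sp3, C3 sp2, C4 sp, C5 sp2, C6 sp3, C7 sp3

C1 (4 σ bonds) has steric number 4: sp3.
C2 — 4 σ bonds. Steric number 4, so sp3.
C3 has 3 σ bonds, plus one π bond: steric number 3 → sp2.
C4 has 2 σ bonds, plus two π bonds: steric number 2 → sp.
C5 is sp2: 3 σ bonds, plus one π bond, 3 electron-density regions.
C6 is sp3: 4 σ bonds, 4 electron-density regions.
C7: 4 σ bonds; 4 regions of electron density → sp3.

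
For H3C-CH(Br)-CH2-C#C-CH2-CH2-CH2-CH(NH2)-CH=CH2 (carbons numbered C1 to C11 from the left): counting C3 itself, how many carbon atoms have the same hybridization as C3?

7

C3 is sp3 (only σ bonds).
C1: sp3 ✓
C2: sp3 ✓
C3: sp3 ✓
C4: sp
C5: sp
C6: sp3 ✓
C7: sp3 ✓
C8: sp3 ✓
C9: sp3 ✓
C10: sp2
C11: sp2
7 carbons are sp3.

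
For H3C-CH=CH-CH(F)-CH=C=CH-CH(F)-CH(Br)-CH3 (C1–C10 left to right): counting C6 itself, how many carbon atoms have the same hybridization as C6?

1

C6 is sp (two π bonds).
C1: sp3
C2: sp2
C3: sp2
C4: sp3
C5: sp2
C6: sp ✓
C7: sp2
C8: sp3
C9: sp3
C10: sp3
1 carbon is sp.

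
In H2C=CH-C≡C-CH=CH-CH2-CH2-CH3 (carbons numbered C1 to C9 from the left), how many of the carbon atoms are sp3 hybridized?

3

C1: sp2
C2: sp2
C3: sp
C4: sp
C5: sp2
C6: sp2
C7: sp3 ✓
C8: sp3 ✓
C9: sp3 ✓
C7, C8, C9 → 3 sp3 carbons.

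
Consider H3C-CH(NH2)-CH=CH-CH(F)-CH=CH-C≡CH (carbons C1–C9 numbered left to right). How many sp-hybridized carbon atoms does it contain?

2

C1: sp3
C2: sp3
C3: sp2
C4: sp2
C5: sp3
C6: sp2
C7: sp2
C8: sp ✓
C9: sp ✓
C8, C9 → 2 sp carbons.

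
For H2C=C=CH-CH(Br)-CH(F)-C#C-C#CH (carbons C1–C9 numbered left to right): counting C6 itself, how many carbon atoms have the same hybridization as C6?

C6 is sp (two π bonds).
C1: sp2
C2: sp ✓
C3: sp2
C4: sp3
C5: sp3
C6: sp ✓
C7: sp ✓
C8: sp ✓
C9: sp ✓
5 carbons are sp.

5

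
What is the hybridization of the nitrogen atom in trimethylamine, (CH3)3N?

The nitrogen atom (3 σ bonds and 1 lone pair) has steric number 4: sp3.

sp3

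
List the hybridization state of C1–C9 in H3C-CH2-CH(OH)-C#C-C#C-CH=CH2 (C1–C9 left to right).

C1 carries 4 σ bonds, giving a steric number of 4, so it is sp3.
C2 has 4 σ bonds: steric number 4 → sp3.
C3 (4 σ bonds) has steric number 4: sp3.
C4 is sp: 2 σ bonds, plus two π bonds, 2 electron-density regions.
C5 carries 2 σ bonds, plus two π bonds, giving a steric number of 2, so it is sp.
C6 (2 σ bonds, plus two π bonds) has steric number 2: sp.
C7 is sp: 2 σ bonds, plus two π bonds, 2 electron-density regions.
C8 is sp2: 3 σ bonds, plus one π bond, 3 electron-density regions.
C9 has 3 σ bonds, plus one π bond: steric number 3 → sp2.

C1 sp3, C2 sp3, C3 sp3, C4 sp, C5 sp, C6 sp, C7 sp, C8 sp2, C9 sp2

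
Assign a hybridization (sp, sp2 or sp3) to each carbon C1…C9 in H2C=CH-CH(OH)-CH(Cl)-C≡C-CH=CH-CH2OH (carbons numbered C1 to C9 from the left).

C1: 3 σ bonds, plus one π bond — 3 electron domains, sp2.
C2: 3 σ bonds, plus one π bond; 3 regions of electron density → sp2.
C3 is sp3: 4 σ bonds, 4 electron-density regions.
C4: 4 σ bonds; 4 regions of electron density → sp3.
C5 (2 σ bonds, plus two π bonds) has steric number 2: sp.
C6 (2 σ bonds, plus two π bonds) has steric number 2: sp.
C7: 3 σ bonds, plus one π bond; 3 regions of electron density → sp2.
C8 is sp2: 3 σ bonds, plus one π bond, 3 electron-density regions.
C9 has 4 σ bonds: steric number 4 → sp3.

C1 sp2, C2 sp2, C3 sp3, C4 sp3, C5 sp, C6 sp, C7 sp2, C8 sp2, C9 sp3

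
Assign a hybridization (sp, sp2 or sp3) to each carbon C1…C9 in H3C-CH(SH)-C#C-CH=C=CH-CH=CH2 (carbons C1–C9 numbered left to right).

C1 sp3, C2 sp3, C3 sp, C4 sp, C5 sp2, C6 sp, C7 sp2, C8 sp2, C9 sp2

C1: 4 σ bonds — 4 electron domains, sp3.
C2: 4 σ bonds; 4 regions of electron density → sp3.
C3 carries 2 σ bonds, plus two π bonds, giving a steric number of 2, so it is sp.
C4 (2 σ bonds, plus two π bonds) has steric number 2: sp.
C5 is sp2: 3 σ bonds, plus one π bond, 3 electron-density regions.
C6 carries 2 σ bonds, plus two π bonds, giving a steric number of 2, so it is sp.
C7 — 3 σ bonds, plus one π bond. Steric number 3, so sp2.
C8 (3 σ bonds, plus one π bond) has steric number 3: sp2.
C9 (3 σ bonds, plus one π bond) has steric number 3: sp2.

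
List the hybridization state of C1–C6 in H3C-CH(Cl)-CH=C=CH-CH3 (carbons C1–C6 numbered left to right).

C1 has 4 σ bonds: steric number 4 → sp3.
C2 (4 σ bonds) has steric number 4: sp3.
C3 has 3 σ bonds, plus one π bond: steric number 3 → sp2.
C4 (2 σ bonds, plus two π bonds) has steric number 2: sp.
C5 — 3 σ bonds, plus one π bond. Steric number 3, so sp2.
C6 carries 4 σ bonds, giving a steric number of 4, so it is sp3.

C1 sp3, C2 sp3, C3 sp2, C4 sp, C5 sp2, C6 sp3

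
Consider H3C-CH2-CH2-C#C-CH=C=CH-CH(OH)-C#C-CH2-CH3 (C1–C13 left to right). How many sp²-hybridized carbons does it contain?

2

C1: sp3
C2: sp3
C3: sp3
C4: sp
C5: sp
C6: sp2 ✓
C7: sp
C8: sp2 ✓
C9: sp3
C10: sp
C11: sp
C12: sp3
C13: sp3
C6, C8 → 2 sp2 carbons.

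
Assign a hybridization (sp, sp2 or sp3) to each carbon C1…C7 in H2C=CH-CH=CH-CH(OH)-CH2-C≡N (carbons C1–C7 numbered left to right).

C1 has 3 σ bonds, plus one π bond: steric number 3 → sp2.
C2 (3 σ bonds, plus one π bond) has steric number 3: sp2.
C3: 3 σ bonds, plus one π bond; 3 regions of electron density → sp2.
C4 has 3 σ bonds, plus one π bond: steric number 3 → sp2.
C5: 4 σ bonds — 4 electron domains, sp3.
C6 carries 4 σ bonds, giving a steric number of 4, so it is sp3.
C7 has 2 σ bonds, plus two π bonds: steric number 2 → sp.

C1 sp2, C2 sp2, C3 sp2, C4 sp2, C5 sp3, C6 sp3, C7 sp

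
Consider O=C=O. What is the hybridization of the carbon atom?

Two σ bonds, two π bonds → steric number 2 → sp.

sp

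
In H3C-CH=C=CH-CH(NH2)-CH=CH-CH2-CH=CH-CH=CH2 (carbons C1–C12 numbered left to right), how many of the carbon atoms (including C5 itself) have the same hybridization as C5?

3

C5 is sp3 (only σ bonds).
C1: sp3 ✓
C2: sp2
C3: sp
C4: sp2
C5: sp3 ✓
C6: sp2
C7: sp2
C8: sp3 ✓
C9: sp2
C10: sp2
C11: sp2
C12: sp2
3 carbons are sp3.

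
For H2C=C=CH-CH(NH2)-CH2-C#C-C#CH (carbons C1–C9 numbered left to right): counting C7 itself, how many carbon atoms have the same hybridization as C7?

C7 is sp (two π bonds).
C1: sp2
C2: sp ✓
C3: sp2
C4: sp3
C5: sp3
C6: sp ✓
C7: sp ✓
C8: sp ✓
C9: sp ✓
5 carbons are sp.

5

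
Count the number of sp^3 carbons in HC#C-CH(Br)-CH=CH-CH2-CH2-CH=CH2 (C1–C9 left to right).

C1: sp
C2: sp
C3: sp3 ✓
C4: sp2
C5: sp2
C6: sp3 ✓
C7: sp3 ✓
C8: sp2
C9: sp2
C3, C6, C7 → 3 sp3 carbons.

3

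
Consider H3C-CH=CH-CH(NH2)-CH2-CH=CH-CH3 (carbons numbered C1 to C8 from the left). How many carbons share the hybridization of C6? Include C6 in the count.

C6 is sp2 (one π bond).
C1: sp3
C2: sp2 ✓
C3: sp2 ✓
C4: sp3
C5: sp3
C6: sp2 ✓
C7: sp2 ✓
C8: sp3
4 carbons are sp2.

4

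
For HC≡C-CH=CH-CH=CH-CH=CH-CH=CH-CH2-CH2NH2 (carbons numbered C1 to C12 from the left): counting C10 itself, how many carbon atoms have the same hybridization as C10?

C10 is sp2 (one π bond).
C1: sp
C2: sp
C3: sp2 ✓
C4: sp2 ✓
C5: sp2 ✓
C6: sp2 ✓
C7: sp2 ✓
C8: sp2 ✓
C9: sp2 ✓
C10: sp2 ✓
C11: sp3
C12: sp3
8 carbons are sp2.

8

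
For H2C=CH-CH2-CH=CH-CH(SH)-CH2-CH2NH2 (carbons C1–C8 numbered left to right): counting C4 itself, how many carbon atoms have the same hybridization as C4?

C4 is sp2 (one π bond).
C1: sp2 ✓
C2: sp2 ✓
C3: sp3
C4: sp2 ✓
C5: sp2 ✓
C6: sp3
C7: sp3
C8: sp3
4 carbons are sp2.

4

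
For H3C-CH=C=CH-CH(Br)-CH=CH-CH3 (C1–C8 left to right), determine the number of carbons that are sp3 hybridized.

3

C1: sp3 ✓
C2: sp2
C3: sp
C4: sp2
C5: sp3 ✓
C6: sp2
C7: sp2
C8: sp3 ✓
C1, C5, C8 → 3 sp3 carbons.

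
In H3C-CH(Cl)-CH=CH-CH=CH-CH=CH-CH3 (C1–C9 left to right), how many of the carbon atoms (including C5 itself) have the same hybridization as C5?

6

C5 is sp2 (one π bond).
C1: sp3
C2: sp3
C3: sp2 ✓
C4: sp2 ✓
C5: sp2 ✓
C6: sp2 ✓
C7: sp2 ✓
C8: sp2 ✓
C9: sp3
6 carbons are sp2.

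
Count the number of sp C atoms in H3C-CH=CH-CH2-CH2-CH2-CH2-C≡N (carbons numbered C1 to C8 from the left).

1

C1: sp3
C2: sp2
C3: sp2
C4: sp3
C5: sp3
C6: sp3
C7: sp3
C8: sp ✓
C8 → 1 sp carbon.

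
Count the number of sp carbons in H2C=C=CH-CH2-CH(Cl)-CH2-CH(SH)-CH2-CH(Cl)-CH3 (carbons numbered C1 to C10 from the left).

1

C1: sp2
C2: sp ✓
C3: sp2
C4: sp3
C5: sp3
C6: sp3
C7: sp3
C8: sp3
C9: sp3
C10: sp3
C2 → 1 sp carbon.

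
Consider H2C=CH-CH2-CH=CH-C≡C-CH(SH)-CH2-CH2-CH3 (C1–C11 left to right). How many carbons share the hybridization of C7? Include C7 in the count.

C7 is sp (two π bonds).
C1: sp2
C2: sp2
C3: sp3
C4: sp2
C5: sp2
C6: sp ✓
C7: sp ✓
C8: sp3
C9: sp3
C10: sp3
C11: sp3
2 carbons are sp.

2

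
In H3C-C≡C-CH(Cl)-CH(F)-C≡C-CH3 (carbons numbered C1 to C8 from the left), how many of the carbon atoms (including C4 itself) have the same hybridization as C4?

C4 is sp3 (only σ bonds).
C1: sp3 ✓
C2: sp
C3: sp
C4: sp3 ✓
C5: sp3 ✓
C6: sp
C7: sp
C8: sp3 ✓
4 carbons are sp3.

4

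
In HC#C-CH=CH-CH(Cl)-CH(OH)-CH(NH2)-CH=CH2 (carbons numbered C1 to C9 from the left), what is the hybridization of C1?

sp

C1: 2 σ bonds, plus two π bonds; 2 regions of electron density → sp.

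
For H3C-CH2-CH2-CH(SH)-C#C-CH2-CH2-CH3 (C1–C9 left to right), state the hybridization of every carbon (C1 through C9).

C1 sp3, C2 sp3, C3 sp3, C4 sp3, C5 sp, C6 sp, C7 sp3, C8 sp3, C9 sp3

C1 (4 σ bonds) has steric number 4: sp3.
C2 — 4 σ bonds. Steric number 4, so sp3.
C3: 4 σ bonds; 4 regions of electron density → sp3.
C4 is sp3: 4 σ bonds, 4 electron-density regions.
C5 carries 2 σ bonds, plus two π bonds, giving a steric number of 2, so it is sp.
C6: 2 σ bonds, plus two π bonds; 2 regions of electron density → sp.
C7 has 4 σ bonds: steric number 4 → sp3.
C8 (4 σ bonds) has steric number 4: sp3.
C9: 4 σ bonds; 4 regions of electron density → sp3.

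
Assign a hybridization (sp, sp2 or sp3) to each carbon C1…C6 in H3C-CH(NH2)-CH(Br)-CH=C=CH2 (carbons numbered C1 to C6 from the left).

C1 sp3, C2 sp3, C3 sp3, C4 sp2, C5 sp, C6 sp2

C1 (4 σ bonds) has steric number 4: sp3.
C2: 4 σ bonds; 4 regions of electron density → sp3.
C3 carries 4 σ bonds, giving a steric number of 4, so it is sp3.
C4 (3 σ bonds, plus one π bond) has steric number 3: sp2.
C5 has 2 σ bonds, plus two π bonds: steric number 2 → sp.
C6 carries 3 σ bonds, plus one π bond, giving a steric number of 3, so it is sp2.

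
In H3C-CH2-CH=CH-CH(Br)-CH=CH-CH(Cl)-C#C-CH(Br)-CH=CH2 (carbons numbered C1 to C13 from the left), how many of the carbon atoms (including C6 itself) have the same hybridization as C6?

6

C6 is sp2 (one π bond).
C1: sp3
C2: sp3
C3: sp2 ✓
C4: sp2 ✓
C5: sp3
C6: sp2 ✓
C7: sp2 ✓
C8: sp3
C9: sp
C10: sp
C11: sp3
C12: sp2 ✓
C13: sp2 ✓
6 carbons are sp2.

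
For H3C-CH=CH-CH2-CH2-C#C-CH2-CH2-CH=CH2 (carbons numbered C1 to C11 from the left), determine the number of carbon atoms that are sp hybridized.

C1: sp3
C2: sp2
C3: sp2
C4: sp3
C5: sp3
C6: sp ✓
C7: sp ✓
C8: sp3
C9: sp3
C10: sp2
C11: sp2
C6, C7 → 2 sp carbons.

2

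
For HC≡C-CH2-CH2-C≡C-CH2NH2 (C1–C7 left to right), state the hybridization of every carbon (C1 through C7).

C1 (2 σ bonds, plus two π bonds) has steric number 2: sp.
C2: 2 σ bonds, plus two π bonds — 2 electron domains, sp.
C3 — 4 σ bonds. Steric number 4, so sp3.
C4 carries 4 σ bonds, giving a steric number of 4, so it is sp3.
C5 carries 2 σ bonds, plus two π bonds, giving a steric number of 2, so it is sp.
C6 has 2 σ bonds, plus two π bonds: steric number 2 → sp.
C7 — 4 σ bonds. Steric number 4, so sp3.

C1 sp, C2 sp, C3 sp3, C4 sp3, C5 sp, C6 sp, C7 sp3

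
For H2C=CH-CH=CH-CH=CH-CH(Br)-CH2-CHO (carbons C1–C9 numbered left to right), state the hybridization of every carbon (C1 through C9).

C1 sp2, C2 sp2, C3 sp2, C4 sp2, C5 sp2, C6 sp2, C7 sp3, C8 sp3, C9 sp2

C1 — 3 σ bonds, plus one π bond. Steric number 3, so sp2.
C2 has 3 σ bonds, plus one π bond: steric number 3 → sp2.
C3 is sp2: 3 σ bonds, plus one π bond, 3 electron-density regions.
C4 — 3 σ bonds, plus one π bond. Steric number 3, so sp2.
C5 has 3 σ bonds, plus one π bond: steric number 3 → sp2.
C6 has 3 σ bonds, plus one π bond: steric number 3 → sp2.
C7 (4 σ bonds) has steric number 4: sp3.
C8 — 4 σ bonds. Steric number 4, so sp3.
C9 (3 σ bonds, plus one π bond) has steric number 3: sp2.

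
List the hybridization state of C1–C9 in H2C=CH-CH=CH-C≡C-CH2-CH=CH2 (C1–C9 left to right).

C1 — 3 σ bonds, plus one π bond. Steric number 3, so sp2.
C2 has 3 σ bonds, plus one π bond: steric number 3 → sp2.
C3 (3 σ bonds, plus one π bond) has steric number 3: sp2.
C4: 3 σ bonds, plus one π bond; 3 regions of electron density → sp2.
C5: 2 σ bonds, plus two π bonds — 2 electron domains, sp.
C6 — 2 σ bonds, plus two π bonds. Steric number 2, so sp.
C7: 4 σ bonds — 4 electron domains, sp3.
C8 has 3 σ bonds, plus one π bond: steric number 3 → sp2.
C9 (3 σ bonds, plus one π bond) has steric number 3: sp2.

C1 sp2, C2 sp2, C3 sp2, C4 sp2, C5 sp, C6 sp, C7 sp3, C8 sp2, C9 sp2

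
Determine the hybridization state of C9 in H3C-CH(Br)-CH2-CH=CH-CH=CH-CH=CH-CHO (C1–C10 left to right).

sp²

C9: 3 σ bonds, plus one π bond — 3 electron domains, sp2.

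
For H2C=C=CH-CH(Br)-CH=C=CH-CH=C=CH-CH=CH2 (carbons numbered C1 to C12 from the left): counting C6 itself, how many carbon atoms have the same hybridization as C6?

C6 is sp (two π bonds).
C1: sp2
C2: sp ✓
C3: sp2
C4: sp3
C5: sp2
C6: sp ✓
C7: sp2
C8: sp2
C9: sp ✓
C10: sp2
C11: sp2
C12: sp2
3 carbons are sp.

3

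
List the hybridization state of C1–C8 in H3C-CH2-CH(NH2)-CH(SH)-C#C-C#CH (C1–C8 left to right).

C1 — 4 σ bonds. Steric number 4, so sp3.
C2 carries 4 σ bonds, giving a steric number of 4, so it is sp3.
C3 — 4 σ bonds. Steric number 4, so sp3.
C4 carries 4 σ bonds, giving a steric number of 4, so it is sp3.
C5 has 2 σ bonds, plus two π bonds: steric number 2 → sp.
C6 carries 2 σ bonds, plus two π bonds, giving a steric number of 2, so it is sp.
C7 — 2 σ bonds, plus two π bonds. Steric number 2, so sp.
C8: 2 σ bonds, plus two π bonds — 2 electron domains, sp.

C1 sp3, C2 sp3, C3 sp3, C4 sp3, C5 sp, C6 sp, C7 sp, C8 sp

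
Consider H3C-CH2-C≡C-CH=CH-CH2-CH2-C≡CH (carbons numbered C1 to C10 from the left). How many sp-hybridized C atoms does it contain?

4

C1: sp3
C2: sp3
C3: sp ✓
C4: sp ✓
C5: sp2
C6: sp2
C7: sp3
C8: sp3
C9: sp ✓
C10: sp ✓
C3, C4, C9, C10 → 4 sp carbons.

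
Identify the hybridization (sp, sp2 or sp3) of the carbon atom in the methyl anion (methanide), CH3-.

sp3

Three σ bonds + one lone pair = steric number 4 → sp3, pyramidal.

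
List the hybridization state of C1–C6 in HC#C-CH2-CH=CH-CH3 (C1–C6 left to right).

C1 sp, C2 sp, C3 sp3, C4 sp2, C5 sp2, C6 sp3

C1 — 2 σ bonds, plus two π bonds. Steric number 2, so sp.
C2 has 2 σ bonds, plus two π bonds: steric number 2 → sp.
C3 is sp3: 4 σ bonds, 4 electron-density regions.
C4: 3 σ bonds, plus one π bond — 3 electron domains, sp2.
C5 (3 σ bonds, plus one π bond) has steric number 3: sp2.
C6 carries 4 σ bonds, giving a steric number of 4, so it is sp3.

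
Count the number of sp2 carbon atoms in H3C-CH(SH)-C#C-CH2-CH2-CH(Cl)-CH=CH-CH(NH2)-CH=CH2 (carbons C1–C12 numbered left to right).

4

C1: sp3
C2: sp3
C3: sp
C4: sp
C5: sp3
C6: sp3
C7: sp3
C8: sp2 ✓
C9: sp2 ✓
C10: sp3
C11: sp2 ✓
C12: sp2 ✓
C8, C9, C11, C12 → 4 sp2 carbons.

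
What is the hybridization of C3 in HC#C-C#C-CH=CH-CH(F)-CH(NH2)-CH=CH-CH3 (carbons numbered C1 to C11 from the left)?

C3 is sp: 2 σ bonds, plus two π bonds, 2 electron-density regions.

sp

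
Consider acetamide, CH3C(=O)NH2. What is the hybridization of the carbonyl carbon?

sp2

The carbonyl carbon carries 3 σ bonds, plus one π bond, giving a steric number of 3, so it is sp2.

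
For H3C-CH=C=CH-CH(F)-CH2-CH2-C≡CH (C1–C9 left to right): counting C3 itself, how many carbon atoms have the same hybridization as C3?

C3 is sp (two π bonds).
C1: sp3
C2: sp2
C3: sp ✓
C4: sp2
C5: sp3
C6: sp3
C7: sp3
C8: sp ✓
C9: sp ✓
3 carbons are sp.

3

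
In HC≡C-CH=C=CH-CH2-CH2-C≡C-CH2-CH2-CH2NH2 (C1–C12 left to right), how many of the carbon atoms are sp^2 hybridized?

C1: sp
C2: sp
C3: sp2 ✓
C4: sp
C5: sp2 ✓
C6: sp3
C7: sp3
C8: sp
C9: sp
C10: sp3
C11: sp3
C12: sp3
C3, C5 → 2 sp2 carbons.

2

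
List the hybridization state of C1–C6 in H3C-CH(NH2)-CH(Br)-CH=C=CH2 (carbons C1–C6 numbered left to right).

C1: 4 σ bonds; 4 regions of electron density → sp3.
C2 — 4 σ bonds. Steric number 4, so sp3.
C3: 4 σ bonds — 4 electron domains, sp3.
C4 has 3 σ bonds, plus one π bond: steric number 3 → sp2.
C5: 2 σ bonds, plus two π bonds; 2 regions of electron density → sp.
C6: 3 σ bonds, plus one π bond — 3 electron domains, sp2.

C1 sp3, C2 sp3, C3 sp3, C4 sp2, C5 sp, C6 sp2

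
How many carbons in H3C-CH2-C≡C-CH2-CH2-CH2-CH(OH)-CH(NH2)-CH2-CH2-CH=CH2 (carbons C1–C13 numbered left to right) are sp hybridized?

2

C1: sp3
C2: sp3
C3: sp ✓
C4: sp ✓
C5: sp3
C6: sp3
C7: sp3
C8: sp3
C9: sp3
C10: sp3
C11: sp3
C12: sp2
C13: sp2
C3, C4 → 2 sp carbons.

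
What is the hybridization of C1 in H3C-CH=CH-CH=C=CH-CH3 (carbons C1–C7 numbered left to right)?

sp3

C1: 4 σ bonds; 4 regions of electron density → sp3.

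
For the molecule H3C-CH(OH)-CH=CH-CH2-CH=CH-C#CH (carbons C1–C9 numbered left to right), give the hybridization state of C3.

sp2

C3 is sp2: 3 σ bonds, plus one π bond, 3 electron-density regions.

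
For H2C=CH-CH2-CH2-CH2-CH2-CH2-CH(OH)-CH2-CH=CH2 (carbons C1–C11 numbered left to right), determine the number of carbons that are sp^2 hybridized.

C1: sp2 ✓
C2: sp2 ✓
C3: sp3
C4: sp3
C5: sp3
C6: sp3
C7: sp3
C8: sp3
C9: sp3
C10: sp2 ✓
C11: sp2 ✓
C1, C2, C10, C11 → 4 sp2 carbons.

4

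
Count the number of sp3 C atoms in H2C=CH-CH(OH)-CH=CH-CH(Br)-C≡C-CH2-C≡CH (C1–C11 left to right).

C1: sp2
C2: sp2
C3: sp3 ✓
C4: sp2
C5: sp2
C6: sp3 ✓
C7: sp
C8: sp
C9: sp3 ✓
C10: sp
C11: sp
C3, C6, C9 → 3 sp3 carbons.

3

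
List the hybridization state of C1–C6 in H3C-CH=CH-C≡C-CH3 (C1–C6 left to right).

C1 has 4 σ bonds: steric number 4 → sp3.
C2: 3 σ bonds, plus one π bond; 3 regions of electron density → sp2.
C3 is sp2: 3 σ bonds, plus one π bond, 3 electron-density regions.
C4 is sp: 2 σ bonds, plus two π bonds, 2 electron-density regions.
C5 carries 2 σ bonds, plus two π bonds, giving a steric number of 2, so it is sp.
C6 has 4 σ bonds: steric number 4 → sp3.

C1 sp3, C2 sp2, C3 sp2, C4 sp, C5 sp, C6 sp3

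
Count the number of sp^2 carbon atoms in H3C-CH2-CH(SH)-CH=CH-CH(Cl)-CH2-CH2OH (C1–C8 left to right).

2

C1: sp3
C2: sp3
C3: sp3
C4: sp2 ✓
C5: sp2 ✓
C6: sp3
C7: sp3
C8: sp3
C4, C5 → 2 sp2 carbons.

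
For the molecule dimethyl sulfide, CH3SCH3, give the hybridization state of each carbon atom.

sp3

Each carbon atom — 4 σ bonds. Steric number 4, so sp3.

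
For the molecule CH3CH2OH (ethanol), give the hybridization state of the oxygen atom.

sp³

The oxygen atom: 2 σ bonds and 2 lone pairs; 4 regions of electron density → sp3.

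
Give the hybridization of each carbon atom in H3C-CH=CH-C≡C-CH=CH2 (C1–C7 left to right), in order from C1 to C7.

C1 sp3, C2 sp2, C3 sp2, C4 sp, C5 sp, C6 sp2, C7 sp2

C1 — 4 σ bonds. Steric number 4, so sp3.
C2: 3 σ bonds, plus one π bond — 3 electron domains, sp2.
C3 has 3 σ bonds, plus one π bond: steric number 3 → sp2.
C4: 2 σ bonds, plus two π bonds — 2 electron domains, sp.
C5 is sp: 2 σ bonds, plus two π bonds, 2 electron-density regions.
C6: 3 σ bonds, plus one π bond; 3 regions of electron density → sp2.
C7: 3 σ bonds, plus one π bond — 3 electron domains, sp2.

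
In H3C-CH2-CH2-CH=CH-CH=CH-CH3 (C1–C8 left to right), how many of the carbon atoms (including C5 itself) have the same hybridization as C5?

4

C5 is sp2 (one π bond).
C1: sp3
C2: sp3
C3: sp3
C4: sp2 ✓
C5: sp2 ✓
C6: sp2 ✓
C7: sp2 ✓
C8: sp3
4 carbons are sp2.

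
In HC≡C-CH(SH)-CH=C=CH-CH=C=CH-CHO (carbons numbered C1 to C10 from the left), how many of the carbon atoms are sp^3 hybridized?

1

C1: sp
C2: sp
C3: sp3 ✓
C4: sp2
C5: sp
C6: sp2
C7: sp2
C8: sp
C9: sp2
C10: sp2
C3 → 1 sp3 carbon.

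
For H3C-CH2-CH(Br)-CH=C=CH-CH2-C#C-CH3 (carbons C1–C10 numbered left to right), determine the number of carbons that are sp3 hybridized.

5

C1: sp3 ✓
C2: sp3 ✓
C3: sp3 ✓
C4: sp2
C5: sp
C6: sp2
C7: sp3 ✓
C8: sp
C9: sp
C10: sp3 ✓
C1, C2, C3, C7, C10 → 5 sp3 carbons.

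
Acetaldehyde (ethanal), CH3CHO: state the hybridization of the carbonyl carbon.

The carbonyl carbon has 3 σ bonds, plus one π bond: steric number 3 → sp2.

sp^2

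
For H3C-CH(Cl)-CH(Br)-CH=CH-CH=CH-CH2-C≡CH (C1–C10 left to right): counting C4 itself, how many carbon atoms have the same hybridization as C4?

4

C4 is sp2 (one π bond).
C1: sp3
C2: sp3
C3: sp3
C4: sp2 ✓
C5: sp2 ✓
C6: sp2 ✓
C7: sp2 ✓
C8: sp3
C9: sp
C10: sp
4 carbons are sp2.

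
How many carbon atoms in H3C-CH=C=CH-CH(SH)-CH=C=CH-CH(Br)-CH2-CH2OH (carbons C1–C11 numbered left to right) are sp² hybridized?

4

C1: sp3
C2: sp2 ✓
C3: sp
C4: sp2 ✓
C5: sp3
C6: sp2 ✓
C7: sp
C8: sp2 ✓
C9: sp3
C10: sp3
C11: sp3
C2, C4, C6, C8 → 4 sp2 carbons.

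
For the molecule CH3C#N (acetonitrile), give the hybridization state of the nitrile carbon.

The nitrile carbon — 2 σ bonds, plus two π bonds. Steric number 2, so sp.

sp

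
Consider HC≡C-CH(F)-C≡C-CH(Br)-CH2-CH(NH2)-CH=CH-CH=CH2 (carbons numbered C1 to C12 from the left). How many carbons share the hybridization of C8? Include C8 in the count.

C8 is sp3 (only σ bonds).
C1: sp
C2: sp
C3: sp3 ✓
C4: sp
C5: sp
C6: sp3 ✓
C7: sp3 ✓
C8: sp3 ✓
C9: sp2
C10: sp2
C11: sp2
C12: sp2
4 carbons are sp3.

4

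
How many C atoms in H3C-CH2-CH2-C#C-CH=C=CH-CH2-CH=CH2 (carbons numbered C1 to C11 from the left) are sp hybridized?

3

C1: sp3
C2: sp3
C3: sp3
C4: sp ✓
C5: sp ✓
C6: sp2
C7: sp ✓
C8: sp2
C9: sp3
C10: sp2
C11: sp2
C4, C5, C7 → 3 sp carbons.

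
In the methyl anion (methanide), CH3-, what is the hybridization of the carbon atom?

Three σ bonds + one lone pair = steric number 4 → sp3, pyramidal.

sp³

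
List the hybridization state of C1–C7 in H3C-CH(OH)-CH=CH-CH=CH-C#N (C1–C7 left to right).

C1 is sp3: 4 σ bonds, 4 electron-density regions.
C2 has 4 σ bonds: steric number 4 → sp3.
C3: 3 σ bonds, plus one π bond — 3 electron domains, sp2.
C4 has 3 σ bonds, plus one π bond: steric number 3 → sp2.
C5 has 3 σ bonds, plus one π bond: steric number 3 → sp2.
C6: 3 σ bonds, plus one π bond — 3 electron domains, sp2.
C7 has 2 σ bonds, plus two π bonds: steric number 2 → sp.

C1 sp3, C2 sp3, C3 sp2, C4 sp2, C5 sp2, C6 sp2, C7 sp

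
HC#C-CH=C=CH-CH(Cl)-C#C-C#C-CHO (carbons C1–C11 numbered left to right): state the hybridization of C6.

C6 (4 σ bonds) has steric number 4: sp3.

sp³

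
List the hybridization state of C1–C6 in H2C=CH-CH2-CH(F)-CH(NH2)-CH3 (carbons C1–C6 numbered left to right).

C1 sp2, C2 sp2, C3 sp3, C4 sp3, C5 sp3, C6 sp3

C1: 3 σ bonds, plus one π bond — 3 electron domains, sp2.
C2 carries 3 σ bonds, plus one π bond, giving a steric number of 3, so it is sp2.
C3: 4 σ bonds — 4 electron domains, sp3.
C4 is sp3: 4 σ bonds, 4 electron-density regions.
C5 — 4 σ bonds. Steric number 4, so sp3.
C6 carries 4 σ bonds, giving a steric number of 4, so it is sp3.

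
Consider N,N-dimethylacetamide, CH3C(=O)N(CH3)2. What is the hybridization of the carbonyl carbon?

The carbonyl carbon has 3 σ bonds, plus one π bond: steric number 3 → sp2.

sp^2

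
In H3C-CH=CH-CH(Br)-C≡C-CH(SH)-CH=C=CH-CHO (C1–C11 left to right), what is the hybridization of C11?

sp^2

C11: 3 σ bonds, plus one π bond; 3 regions of electron density → sp2.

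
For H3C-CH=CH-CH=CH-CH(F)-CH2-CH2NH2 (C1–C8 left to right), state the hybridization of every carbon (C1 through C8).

C1 sp3, C2 sp2, C3 sp2, C4 sp2, C5 sp2, C6 sp3, C7 sp3, C8 sp3

C1 (4 σ bonds) has steric number 4: sp3.
C2: 3 σ bonds, plus one π bond; 3 regions of electron density → sp2.
C3: 3 σ bonds, plus one π bond; 3 regions of electron density → sp2.
C4: 3 σ bonds, plus one π bond; 3 regions of electron density → sp2.
C5 — 3 σ bonds, plus one π bond. Steric number 3, so sp2.
C6 — 4 σ bonds. Steric number 4, so sp3.
C7 — 4 σ bonds. Steric number 4, so sp3.
C8 is sp3: 4 σ bonds, 4 electron-density regions.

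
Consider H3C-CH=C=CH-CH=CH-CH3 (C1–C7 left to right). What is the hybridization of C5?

sp2

C5: 3 σ bonds, plus one π bond; 3 regions of electron density → sp2.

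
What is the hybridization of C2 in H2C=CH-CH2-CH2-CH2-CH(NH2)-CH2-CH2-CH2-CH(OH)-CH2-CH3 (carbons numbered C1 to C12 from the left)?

C2 has 3 σ bonds, plus one π bond: steric number 3 → sp2.

sp²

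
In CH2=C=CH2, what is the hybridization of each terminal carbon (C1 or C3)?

sp2

Each terminal carbon (C1 or C3) is sp2: 3 σ bonds, plus one π bond, 3 electron-density regions.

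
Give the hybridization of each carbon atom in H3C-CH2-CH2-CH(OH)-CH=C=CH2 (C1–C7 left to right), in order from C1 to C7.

C1 sp3, C2 sp3, C3 sp3, C4 sp3, C5 sp2, C6 sp, C7 sp2

C1 carries 4 σ bonds, giving a steric number of 4, so it is sp3.
C2 is sp3: 4 σ bonds, 4 electron-density regions.
C3: 4 σ bonds — 4 electron domains, sp3.
C4 — 4 σ bonds. Steric number 4, so sp3.
C5: 3 σ bonds, plus one π bond; 3 regions of electron density → sp2.
C6 has 2 σ bonds, plus two π bonds: steric number 2 → sp.
C7: 3 σ bonds, plus one π bond; 3 regions of electron density → sp2.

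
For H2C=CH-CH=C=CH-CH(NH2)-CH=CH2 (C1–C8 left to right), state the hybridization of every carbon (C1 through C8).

C1 — 3 σ bonds, plus one π bond. Steric number 3, so sp2.
C2 — 3 σ bonds, plus one π bond. Steric number 3, so sp2.
C3 has 3 σ bonds, plus one π bond: steric number 3 → sp2.
C4 (2 σ bonds, plus two π bonds) has steric number 2: sp.
C5 is sp2: 3 σ bonds, plus one π bond, 3 electron-density regions.
C6 — 4 σ bonds. Steric number 4, so sp3.
C7 is sp2: 3 σ bonds, plus one π bond, 3 electron-density regions.
C8 is sp2: 3 σ bonds, plus one π bond, 3 electron-density regions.

C1 sp2, C2 sp2, C3 sp2, C4 sp, C5 sp2, C6 sp3, C7 sp2, C8 sp2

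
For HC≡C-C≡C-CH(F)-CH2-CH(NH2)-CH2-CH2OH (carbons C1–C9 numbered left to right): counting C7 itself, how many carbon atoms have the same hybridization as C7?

5

C7 is sp3 (only σ bonds).
C1: sp
C2: sp
C3: sp
C4: sp
C5: sp3 ✓
C6: sp3 ✓
C7: sp3 ✓
C8: sp3 ✓
C9: sp3 ✓
5 carbons are sp3.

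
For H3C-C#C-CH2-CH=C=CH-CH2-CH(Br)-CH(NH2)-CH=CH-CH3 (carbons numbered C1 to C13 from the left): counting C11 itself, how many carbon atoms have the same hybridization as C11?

4

C11 is sp2 (one π bond).
C1: sp3
C2: sp
C3: sp
C4: sp3
C5: sp2 ✓
C6: sp
C7: sp2 ✓
C8: sp3
C9: sp3
C10: sp3
C11: sp2 ✓
C12: sp2 ✓
C13: sp3
4 carbons are sp2.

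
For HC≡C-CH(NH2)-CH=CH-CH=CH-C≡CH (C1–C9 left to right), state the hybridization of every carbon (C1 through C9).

C1 — 2 σ bonds, plus two π bonds. Steric number 2, so sp.
C2 (2 σ bonds, plus two π bonds) has steric number 2: sp.
C3: 4 σ bonds — 4 electron domains, sp3.
C4 is sp2: 3 σ bonds, plus one π bond, 3 electron-density regions.
C5 has 3 σ bonds, plus one π bond: steric number 3 → sp2.
C6: 3 σ bonds, plus one π bond — 3 electron domains, sp2.
C7 (3 σ bonds, plus one π bond) has steric number 3: sp2.
C8: 2 σ bonds, plus two π bonds; 2 regions of electron density → sp.
C9 — 2 σ bonds, plus two π bonds. Steric number 2, so sp.

C1 sp, C2 sp, C3 sp3, C4 sp2, C5 sp2, C6 sp2, C7 sp2, C8 sp, C9 sp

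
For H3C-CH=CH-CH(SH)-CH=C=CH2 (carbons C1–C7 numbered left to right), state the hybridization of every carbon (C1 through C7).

C1 sp3, C2 sp2, C3 sp2, C4 sp3, C5 sp2, C6 sp, C7 sp2

C1 is sp3: 4 σ bonds, 4 electron-density regions.
C2 carries 3 σ bonds, plus one π bond, giving a steric number of 3, so it is sp2.
C3 has 3 σ bonds, plus one π bond: steric number 3 → sp2.
C4: 4 σ bonds; 4 regions of electron density → sp3.
C5 — 3 σ bonds, plus one π bond. Steric number 3, so sp2.
C6 (2 σ bonds, plus two π bonds) has steric number 2: sp.
C7 carries 3 σ bonds, plus one π bond, giving a steric number of 3, so it is sp2.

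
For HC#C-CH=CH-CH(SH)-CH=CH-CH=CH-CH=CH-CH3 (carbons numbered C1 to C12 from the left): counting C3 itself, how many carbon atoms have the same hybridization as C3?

C3 is sp2 (one π bond).
C1: sp
C2: sp
C3: sp2 ✓
C4: sp2 ✓
C5: sp3
C6: sp2 ✓
C7: sp2 ✓
C8: sp2 ✓
C9: sp2 ✓
C10: sp2 ✓
C11: sp2 ✓
C12: sp3
8 carbons are sp2.

8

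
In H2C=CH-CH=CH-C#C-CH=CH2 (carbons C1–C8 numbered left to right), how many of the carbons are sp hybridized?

C1: sp2
C2: sp2
C3: sp2
C4: sp2
C5: sp ✓
C6: sp ✓
C7: sp2
C8: sp2
C5, C6 → 2 sp carbons.

2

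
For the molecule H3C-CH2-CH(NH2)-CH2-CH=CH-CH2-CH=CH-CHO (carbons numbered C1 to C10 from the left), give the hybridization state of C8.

sp2

C8 has 3 σ bonds, plus one π bond: steric number 3 → sp2.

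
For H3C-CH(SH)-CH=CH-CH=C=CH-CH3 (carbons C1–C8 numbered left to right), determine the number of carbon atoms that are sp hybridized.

1

C1: sp3
C2: sp3
C3: sp2
C4: sp2
C5: sp2
C6: sp ✓
C7: sp2
C8: sp3
C6 → 1 sp carbon.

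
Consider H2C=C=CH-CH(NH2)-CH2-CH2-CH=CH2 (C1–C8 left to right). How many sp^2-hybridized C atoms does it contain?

C1: sp2 ✓
C2: sp
C3: sp2 ✓
C4: sp3
C5: sp3
C6: sp3
C7: sp2 ✓
C8: sp2 ✓
C1, C3, C7, C8 → 4 sp2 carbons.

4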